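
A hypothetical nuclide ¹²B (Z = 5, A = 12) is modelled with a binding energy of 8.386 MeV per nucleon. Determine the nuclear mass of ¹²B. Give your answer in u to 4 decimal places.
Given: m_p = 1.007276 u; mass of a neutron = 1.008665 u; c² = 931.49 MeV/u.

Total binding energy = 12 × 8.386 = 100.632 MeV
Mass defect = 100.632 MeV / (931.49 MeV/u) = 0.108033 u
Constituent mass = 5(1.007276) + 7(1.008665) = 12.097035 u
Nuclear mass = 12.097035 − 0.108033 = 11.989002 u ≈ 11.9890 u (to 4 decimal places)

11.9890 u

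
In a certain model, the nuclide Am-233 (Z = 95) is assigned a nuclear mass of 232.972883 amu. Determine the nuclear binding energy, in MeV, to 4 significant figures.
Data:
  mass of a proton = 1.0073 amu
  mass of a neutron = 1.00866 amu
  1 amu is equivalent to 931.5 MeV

Z = 95, so N = A − Z = 233 − 95 = 138.
Mass of separated nucleons = 95(1.0073) + 138(1.00866) = 95.6935 + 139.19508 = 234.88858 amu
Δm = 234.88858 − 232.972883 = 1.915697 amu
Binding energy = Δm·c² = 1.915697 × 931.5 MeV/amu = 1784.47 MeV

1784 MeV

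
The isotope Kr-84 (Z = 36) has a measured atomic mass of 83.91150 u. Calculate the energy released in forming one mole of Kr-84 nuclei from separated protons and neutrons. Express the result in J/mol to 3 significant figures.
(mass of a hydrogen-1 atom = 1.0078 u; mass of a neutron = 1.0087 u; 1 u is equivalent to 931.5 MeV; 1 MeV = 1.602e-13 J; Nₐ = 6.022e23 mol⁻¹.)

7.07e+13 J/mol

The nucleus contains 36 protons and 84 − 36 = 48 neutrons.
Σm = 36·m(¹H) + 48·m_n = 36.2808 + 48.4176 = 84.6984 u
The mass defect is 84.6984 − 83.91150 = 0.78690 u.
Converting to energy: 0.78690 u × 931.5 MeV/u = 732.997 MeV
Per nucleus in joules: 732.997 MeV × 1.602e-13 J/MeV = 1.1743e-10 J
Per mole: 1.1743e-10 J × 6.022e23 mol⁻¹ = 7.0716e+13 J/mol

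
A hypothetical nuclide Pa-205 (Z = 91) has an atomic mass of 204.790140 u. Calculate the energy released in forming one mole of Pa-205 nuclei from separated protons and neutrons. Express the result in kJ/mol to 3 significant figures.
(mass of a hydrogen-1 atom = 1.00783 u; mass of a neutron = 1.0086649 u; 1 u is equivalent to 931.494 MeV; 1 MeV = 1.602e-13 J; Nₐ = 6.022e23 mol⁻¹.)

Z = 91, so N = A − Z = 205 − 91 = 114.
Σm = 91·m(¹H) + 114·m_n = 91.71253 + 114.9877986 = 206.7003286 u
The mass defect is 206.7003286 − 204.790140 = 1.9101886 u.
Converting to energy: 1.9101886 u × 931.494 MeV/u = 1779.33 MeV
Per nucleus in joules: 1779.33 MeV × 1.602e-13 J/MeV = 2.8505e-10 J
Per mole: 2.8505e-10 J × 6.022e23 mol⁻¹ = 1.7166e+14 J/mol

1.72e+11 kJ/mol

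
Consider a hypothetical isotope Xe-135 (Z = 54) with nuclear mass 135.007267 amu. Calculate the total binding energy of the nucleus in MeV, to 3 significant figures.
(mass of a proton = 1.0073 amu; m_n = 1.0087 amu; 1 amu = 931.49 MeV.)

Mass of separated nucleons = 54(1.0073) + 81(1.0087) = 54.3942 + 81.7047 = 136.0989 amu
Δm = 136.0989 − 135.007267 = 1.091633 amu
E_B = 1.091633 × 931.49 = 1016.85 MeV

1020 MeV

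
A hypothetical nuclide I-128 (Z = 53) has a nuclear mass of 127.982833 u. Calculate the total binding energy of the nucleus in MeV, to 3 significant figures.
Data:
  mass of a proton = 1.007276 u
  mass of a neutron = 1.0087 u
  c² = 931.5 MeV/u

Mass of separated nucleons = 53(1.007276) + 75(1.0087) = 53.385628 + 75.6525 = 129.038128 u
Δm = 129.038128 − 127.982833 = 1.055295 u
Converting to energy: 1.055295 u × 931.5 MeV/u = 983.007 MeV

983 MeV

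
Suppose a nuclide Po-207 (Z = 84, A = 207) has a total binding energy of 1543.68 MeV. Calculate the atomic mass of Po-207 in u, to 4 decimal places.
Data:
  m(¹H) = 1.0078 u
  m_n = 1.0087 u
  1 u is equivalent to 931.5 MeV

Mass defect = 1543.68 MeV / (931.5 MeV/u) = 1.657198 u
Constituent mass = 84(1.0078) + 123(1.0087) = 208.7253 u
Atomic mass = 208.7253 − 1.657198 = 207.068102 u ≈ 207.0681 u (to 4 decimal places)

207.0681 u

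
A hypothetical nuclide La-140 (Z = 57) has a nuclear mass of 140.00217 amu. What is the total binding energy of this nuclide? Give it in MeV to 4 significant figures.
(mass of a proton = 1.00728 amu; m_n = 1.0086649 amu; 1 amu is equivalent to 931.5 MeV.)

1054 MeV

Σm = 57·m_p + 83·m_n = 57.41496 + 83.7191867 = 141.1341467 amu
Mass defect Δm = 141.1341467 − 140.00217 = 1.1319767 amu
Converting to energy: 1.1319767 amu × 931.5 MeV/amu = 1054.44 MeV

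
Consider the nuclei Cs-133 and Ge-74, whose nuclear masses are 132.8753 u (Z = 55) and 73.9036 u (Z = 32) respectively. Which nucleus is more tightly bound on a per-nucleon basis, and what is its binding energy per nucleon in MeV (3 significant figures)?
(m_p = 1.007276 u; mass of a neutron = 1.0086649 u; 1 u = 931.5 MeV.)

Ge-74; 8.73 MeV/nucleon

Cs-133: Σm = 55(1.007276) + 78(1.0086649) = 134.0760422 u; Δm = 1.2007422 u; E_B = 1118.5 MeV; E_B/A = 8.410 MeV
Ge-74: Σm = 32(1.007276) + 42(1.0086649) = 74.5967578 u; Δm = 0.6931578 u; E_B = 645.68 MeV; E_B/A = 8.725 MeV
Ge-74 has the higher binding energy per nucleon, so it is the more tightly bound nucleus.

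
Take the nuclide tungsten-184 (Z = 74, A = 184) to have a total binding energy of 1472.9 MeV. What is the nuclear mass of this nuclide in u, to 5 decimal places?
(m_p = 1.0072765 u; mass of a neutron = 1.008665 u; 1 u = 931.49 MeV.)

183.91038 u

Mass defect = 1472.9 MeV / (931.49 MeV/u) = 1.5812301 u
Constituent mass = 74(1.0072765) + 110(1.008665) = 185.4916110 u
Nuclear mass = 185.4916110 − 1.5812301 = 183.9103809 u ≈ 183.91038 u (to 5 decimal places)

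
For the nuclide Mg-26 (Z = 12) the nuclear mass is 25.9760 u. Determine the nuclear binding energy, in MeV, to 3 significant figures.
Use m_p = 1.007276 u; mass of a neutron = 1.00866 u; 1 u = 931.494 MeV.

Z = 12, so N = A − Z = 26 − 12 = 14.
Total constituent mass: 12 × 1.007276 + 14 × 1.00866 = 26.208552 u
The mass defect is 26.208552 − 25.9760 = 0.232552 u.
Converting to energy: 0.232552 u × 931.494 MeV/u = 216.621 MeV

217 MeV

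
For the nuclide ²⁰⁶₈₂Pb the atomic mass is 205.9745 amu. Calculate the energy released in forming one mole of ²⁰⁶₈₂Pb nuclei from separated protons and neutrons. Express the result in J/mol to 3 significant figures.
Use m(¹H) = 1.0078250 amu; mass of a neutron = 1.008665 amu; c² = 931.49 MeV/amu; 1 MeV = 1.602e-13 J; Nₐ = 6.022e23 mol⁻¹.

1.57e+14 J/mol

Σm = 82·m(¹H) + 124·m_n = 82.6416500 + 125.074460 = 207.7161100 amu
The mass defect is 207.7161100 − 205.9745 = 1.7416100 amu.
Binding energy = Δm·c² = 1.7416100 × 931.49 MeV/amu = 1622.29 MeV
Per nucleus in joules: 1622.29 MeV × 1.602e-13 J/MeV = 2.5989e-10 J
Per mole: 2.5989e-10 J × 6.022e23 mol⁻¹ = 1.5651e+14 J/mol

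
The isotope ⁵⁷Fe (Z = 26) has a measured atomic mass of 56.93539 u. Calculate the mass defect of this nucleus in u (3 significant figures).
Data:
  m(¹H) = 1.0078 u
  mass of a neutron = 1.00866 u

Total constituent mass: 26 × 1.0078 + 31 × 1.00866 = 57.47126 u
The mass defect is 57.47126 − 56.93539 = 0.53587 u.

0.536 u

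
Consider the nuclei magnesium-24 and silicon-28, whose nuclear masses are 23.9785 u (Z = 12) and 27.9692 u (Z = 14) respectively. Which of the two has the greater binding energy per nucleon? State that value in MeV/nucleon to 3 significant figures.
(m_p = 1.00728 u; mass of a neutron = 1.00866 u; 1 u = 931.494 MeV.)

silicon-28; 8.45 MeV/nucleon

magnesium-24: Σm = 12(1.00728) + 12(1.00866) = 24.19128 u; Δm = 0.21278 u; E_B = 198.20 MeV; E_B/A = 8.258 MeV
silicon-28: Σm = 14(1.00728) + 14(1.00866) = 28.22316 u; Δm = 0.25396 u; E_B = 236.56 MeV; E_B/A = 8.449 MeV
silicon-28 has the higher binding energy per nucleon, so it is the more tightly bound nucleus.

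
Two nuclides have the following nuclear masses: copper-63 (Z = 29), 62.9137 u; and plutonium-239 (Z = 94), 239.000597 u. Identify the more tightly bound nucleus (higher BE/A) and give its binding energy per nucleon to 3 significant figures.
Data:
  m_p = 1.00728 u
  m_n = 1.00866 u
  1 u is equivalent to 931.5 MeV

copper-63; 8.75 MeV/nucleon

copper-63: Σm = 29(1.00728) + 34(1.00866) = 63.50556 u; Δm = 0.59186 u; E_B = 551.32 MeV; E_B/A = 8.751 MeV
plutonium-239: Σm = 94(1.00728) + 145(1.00866) = 240.94002 u; Δm = 1.939423 u; E_B = 1806.6 MeV; E_B/A = 7.559 MeV
copper-63 has the higher binding energy per nucleon, so it is the more tightly bound nucleus.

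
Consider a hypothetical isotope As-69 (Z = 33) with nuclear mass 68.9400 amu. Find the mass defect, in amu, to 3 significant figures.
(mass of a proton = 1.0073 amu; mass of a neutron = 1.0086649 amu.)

0.613 amu

Z = 33, so N = A − Z = 69 − 33 = 36.
Mass of separated nucleons = 33(1.0073) + 36(1.0086649) = 33.2409 + 36.3119364 = 69.5528364 amu
The mass defect is 69.5528364 − 68.9400 = 0.6128364 amu.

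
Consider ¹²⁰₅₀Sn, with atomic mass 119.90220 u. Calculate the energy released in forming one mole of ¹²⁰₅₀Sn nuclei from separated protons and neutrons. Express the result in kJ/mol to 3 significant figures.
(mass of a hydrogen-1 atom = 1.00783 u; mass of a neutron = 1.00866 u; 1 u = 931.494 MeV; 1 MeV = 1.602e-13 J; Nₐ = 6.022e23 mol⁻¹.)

9.84e+10 kJ/mol

With 50 protons and 70 neutrons (A = 120):
Σm = 50·m(¹H) + 70·m_n = 50.39150 + 70.60620 = 120.99770 u
Mass defect Δm = 120.99770 − 119.90220 = 1.09550 u
Converting to energy: 1.09550 u × 931.494 MeV/u = 1020.45 MeV
Per nucleus in joules: 1020.45 MeV × 1.602e-13 J/MeV = 1.6348e-10 J
Per mole: 1.6348e-10 J × 6.022e23 mol⁻¹ = 9.8448e+13 J/mol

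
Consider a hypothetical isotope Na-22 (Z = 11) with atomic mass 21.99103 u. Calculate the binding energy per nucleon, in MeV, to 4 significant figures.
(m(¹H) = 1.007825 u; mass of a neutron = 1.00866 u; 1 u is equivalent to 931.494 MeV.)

8.058 MeV/nucleon

Mass of separated nucleons = 11(1.007825) + 11(1.00866) = 11.086075 + 11.09526 = 22.181335 u
Δm = 22.181335 − 21.99103 = 0.190305 u
Binding energy = Δm·c² = 0.190305 × 931.494 MeV/u = 177.268 MeV
BE/A = 177.268 MeV / 22 = 8.058 MeV/nucleon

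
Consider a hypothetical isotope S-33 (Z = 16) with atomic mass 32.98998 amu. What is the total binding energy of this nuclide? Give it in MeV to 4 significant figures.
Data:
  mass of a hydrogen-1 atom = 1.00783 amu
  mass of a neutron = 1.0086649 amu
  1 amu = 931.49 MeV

Z = 16, so N = A − Z = 33 − 16 = 17.
Mass of separated nucleons = 16(1.00783) + 17(1.0086649) = 16.12528 + 17.1473033 = 33.2725833 amu
Δm = 33.2725833 − 32.98998 = 0.2826033 amu
E_B = 0.2826033 × 931.49 = 263.242 MeV

263.2 MeV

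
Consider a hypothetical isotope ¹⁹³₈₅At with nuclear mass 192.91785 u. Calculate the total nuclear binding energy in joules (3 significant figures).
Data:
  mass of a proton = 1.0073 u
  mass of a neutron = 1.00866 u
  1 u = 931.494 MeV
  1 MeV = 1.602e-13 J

With 85 protons and 108 neutrons (A = 193):
Total constituent mass: 85 × 1.0073 + 108 × 1.00866 = 194.55578 u
The mass defect is 194.55578 − 192.91785 = 1.63793 u.
Binding energy = Δm·c² = 1.63793 × 931.494 MeV/u = 1525.72 MeV
In joules: 1525.72 MeV × 1.602e-13 J/MeV = 2.4442e-10 J

2.44e-10 J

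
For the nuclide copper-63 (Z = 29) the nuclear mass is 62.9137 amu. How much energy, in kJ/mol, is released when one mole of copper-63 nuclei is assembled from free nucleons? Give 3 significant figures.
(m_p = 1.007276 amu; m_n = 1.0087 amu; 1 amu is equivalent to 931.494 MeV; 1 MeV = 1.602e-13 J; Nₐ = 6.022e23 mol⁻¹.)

Σm = 29·m_p + 34·m_n = 29.211004 + 34.2958 = 63.506804 amu
The mass defect is 63.506804 − 62.9137 = 0.593104 amu.
Converting to energy: 0.593104 amu × 931.494 MeV/amu = 552.473 MeV
Per nucleus in joules: 552.473 MeV × 1.602e-13 J/MeV = 8.8506e-11 J
Per mole: 8.8506e-11 J × 6.022e23 mol⁻¹ = 5.3298e+13 J/mol

5.33e+10 kJ/mol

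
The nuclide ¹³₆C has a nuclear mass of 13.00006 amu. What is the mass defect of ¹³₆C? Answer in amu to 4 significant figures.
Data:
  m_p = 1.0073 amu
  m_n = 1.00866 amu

Mass of separated nucleons = 6(1.0073) + 7(1.00866) = 6.0438 + 7.06062 = 13.10442 amu
Mass defect Δm = 13.10442 − 13.00006 = 0.10436 amu

0.1044 amu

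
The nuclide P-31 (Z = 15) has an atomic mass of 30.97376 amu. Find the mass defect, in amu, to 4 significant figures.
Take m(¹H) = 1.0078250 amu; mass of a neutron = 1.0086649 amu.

Σm = 15·m(¹H) + 16·m_n = 15.1173750 + 16.1386384 = 31.2560134 amu
The mass defect is 31.2560134 − 30.97376 = 0.2822534 amu.

0.2823 amu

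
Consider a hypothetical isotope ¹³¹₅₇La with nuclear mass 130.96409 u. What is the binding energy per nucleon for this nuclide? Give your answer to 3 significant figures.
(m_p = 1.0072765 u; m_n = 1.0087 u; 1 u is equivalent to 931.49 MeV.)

Z = 57, so N = A − Z = 131 − 57 = 74.
Σm = 57·m_p + 74·m_n = 57.4147605 + 74.6438 = 132.0585605 u
The mass defect is 132.0585605 − 130.96409 = 1.0944705 u.
Binding energy = Δm·c² = 1.0944705 × 931.49 MeV/u = 1019.49 MeV
Dividing by A = 131 gives 7.782 MeV per nucleon.

7.78 MeV/nucleon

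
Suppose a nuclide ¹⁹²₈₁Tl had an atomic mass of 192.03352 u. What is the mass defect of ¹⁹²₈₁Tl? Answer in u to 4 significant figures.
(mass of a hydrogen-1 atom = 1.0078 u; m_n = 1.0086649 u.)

1.560 u

With 81 protons and 111 neutrons (A = 192):
Σm = 81·m(¹H) + 111·m_n = 81.6318 + 111.9618039 = 193.5936039 u
Δm = 193.5936039 − 192.03352 = 1.5600839 u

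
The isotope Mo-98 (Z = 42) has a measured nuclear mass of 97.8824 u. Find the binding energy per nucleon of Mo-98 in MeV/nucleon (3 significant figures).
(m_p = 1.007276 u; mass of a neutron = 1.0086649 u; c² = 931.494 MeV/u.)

8.63 MeV/nucleon

The nucleus contains 42 protons and 98 − 42 = 56 neutrons.
Mass of separated nucleons = 42(1.007276) + 56(1.0086649) = 42.305592 + 56.4852344 = 98.7908264 u
Δm = 98.7908264 − 97.8824 = 0.9084264 u
Converting to energy: 0.9084264 u × 931.494 MeV/u = 846.194 MeV
Dividing by A = 98 gives 8.6346 MeV per nucleon.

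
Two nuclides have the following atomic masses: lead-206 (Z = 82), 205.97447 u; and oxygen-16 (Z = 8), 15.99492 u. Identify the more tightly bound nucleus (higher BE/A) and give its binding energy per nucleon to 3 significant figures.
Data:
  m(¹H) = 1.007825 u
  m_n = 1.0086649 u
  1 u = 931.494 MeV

oxygen-16; 7.98 MeV/nucleon

lead-206: Σm = 82(1.007825) + 124(1.0086649) = 207.7160976 u; Δm = 1.7416276 u; E_B = 1622.3 MeV; E_B/A = 7.875 MeV
oxygen-16: Σm = 8(1.007825) + 8(1.0086649) = 16.1319192 u; Δm = 0.1369992 u; E_B = 127.61 MeV; E_B/A = 7.976 MeV
oxygen-16 has the higher binding energy per nucleon, so it is the more tightly bound nucleus.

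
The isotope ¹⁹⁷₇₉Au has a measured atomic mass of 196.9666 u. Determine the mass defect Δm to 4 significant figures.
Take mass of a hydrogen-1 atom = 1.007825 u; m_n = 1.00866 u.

1.673 u

Total constituent mass: 79 × 1.007825 + 118 × 1.00866 = 198.640055 u
Δm = 198.640055 − 196.9666 = 1.673455 u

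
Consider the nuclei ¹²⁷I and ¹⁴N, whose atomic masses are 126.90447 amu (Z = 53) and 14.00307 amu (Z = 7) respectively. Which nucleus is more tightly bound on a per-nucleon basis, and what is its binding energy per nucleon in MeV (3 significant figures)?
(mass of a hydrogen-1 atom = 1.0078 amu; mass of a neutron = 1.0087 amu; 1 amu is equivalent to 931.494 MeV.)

¹²⁷I: Σm = 53(1.0078) + 74(1.0087) = 128.0572 amu; Δm = 1.15273 amu; E_B = 1073.76 MeV; E_B/A = 8.4548 MeV
¹⁴N: Σm = 7(1.0078) + 7(1.0087) = 14.1155 amu; Δm = 0.11243 amu; E_B = 104.73 MeV; E_B/A = 7.481 MeV
¹²⁷I has the higher binding energy per nucleon, so it is the more tightly bound nucleus.

¹²⁷I; 8.45 MeV/nucleon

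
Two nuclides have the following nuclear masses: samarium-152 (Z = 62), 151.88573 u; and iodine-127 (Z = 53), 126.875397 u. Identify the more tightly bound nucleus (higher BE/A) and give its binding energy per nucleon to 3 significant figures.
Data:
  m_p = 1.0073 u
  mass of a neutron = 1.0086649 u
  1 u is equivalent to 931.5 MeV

samarium-152: Σm = 62(1.0073) + 90(1.0086649) = 153.2324410 u; Δm = 1.3467110 u; E_B = 1254.5 MeV; E_B/A = 8.253 MeV
iodine-127: Σm = 53(1.0073) + 74(1.0086649) = 128.0281026 u; Δm = 1.1527056 u; E_B = 1073.75 MeV; E_B/A = 8.4547 MeV
iodine-127 has the higher binding energy per nucleon, so it is the more tightly bound nucleus.

iodine-127; 8.45 MeV/nucleon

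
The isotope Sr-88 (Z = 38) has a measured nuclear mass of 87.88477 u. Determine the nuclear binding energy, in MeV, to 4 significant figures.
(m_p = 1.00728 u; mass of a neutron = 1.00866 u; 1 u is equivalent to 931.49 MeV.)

768.4 MeV

Z = 38, so N = A − Z = 88 − 38 = 50.
Mass of separated nucleons = 38(1.00728) + 50(1.00866) = 38.27664 + 50.43300 = 88.70964 u
The mass defect is 88.70964 − 87.88477 = 0.82487 u.
Converting to energy: 0.82487 u × 931.49 MeV/u = 768.358 MeV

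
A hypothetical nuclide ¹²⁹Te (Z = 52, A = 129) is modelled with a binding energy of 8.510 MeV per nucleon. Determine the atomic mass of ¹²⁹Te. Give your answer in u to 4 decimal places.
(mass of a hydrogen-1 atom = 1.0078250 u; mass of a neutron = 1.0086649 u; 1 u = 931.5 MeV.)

128.8956 u

Total binding energy = 129 × 8.510 = 1097.790 MeV
Mass defect = 1097.790 MeV / (931.5 MeV/u) = 1.178519 u
Constituent mass = 52(1.0078250) + 77(1.0086649) = 130.0740973 u
Atomic mass = 130.0740973 − 1.178519 = 128.8955783 u ≈ 128.8956 u (to 4 decimal places)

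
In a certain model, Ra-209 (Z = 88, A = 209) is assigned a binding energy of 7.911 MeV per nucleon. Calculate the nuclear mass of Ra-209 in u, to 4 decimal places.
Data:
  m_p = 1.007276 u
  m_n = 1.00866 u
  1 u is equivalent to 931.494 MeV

208.9132 u

Total binding energy = 209 × 7.911 = 1653.399 MeV
Mass defect = 1653.399 MeV / (931.494 MeV/u) = 1.774997 u
Constituent mass = 88(1.007276) + 121(1.00866) = 210.688148 u
Nuclear mass = 210.688148 − 1.774997 = 208.913151 u ≈ 208.9132 u (to 4 decimal places)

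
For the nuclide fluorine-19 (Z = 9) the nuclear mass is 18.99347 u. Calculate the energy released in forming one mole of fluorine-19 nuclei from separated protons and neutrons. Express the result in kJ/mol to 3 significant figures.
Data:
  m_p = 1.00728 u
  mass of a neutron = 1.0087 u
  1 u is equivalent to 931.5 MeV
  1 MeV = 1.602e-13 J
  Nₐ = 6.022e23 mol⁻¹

1.43e+10 kJ/mol

With 9 protons and 10 neutrons (A = 19):
Mass of separated nucleons = 9(1.00728) + 10(1.0087) = 9.06552 + 10.0870 = 19.15252 u
Mass defect Δm = 19.15252 − 18.99347 = 0.15905 u
E_B = 0.15905 × 931.5 = 148.155 MeV
Per nucleus in joules: 148.155 MeV × 1.602e-13 J/MeV = 2.3734e-11 J
Per mole: 2.3734e-11 J × 6.022e23 mol⁻¹ = 1.4293e+13 J/mol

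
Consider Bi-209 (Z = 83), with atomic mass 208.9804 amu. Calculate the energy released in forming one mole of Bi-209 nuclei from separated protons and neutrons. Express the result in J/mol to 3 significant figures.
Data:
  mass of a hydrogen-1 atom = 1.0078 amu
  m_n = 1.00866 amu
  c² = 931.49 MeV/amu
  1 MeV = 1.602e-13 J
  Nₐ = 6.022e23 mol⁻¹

Σm = 83·m(¹H) + 126·m_n = 83.6474 + 127.09116 = 210.73856 amu
The mass defect is 210.73856 − 208.9804 = 1.75816 amu.
Binding energy = Δm·c² = 1.75816 × 931.49 MeV/amu = 1637.71 MeV
Per nucleus in joules: 1637.71 MeV × 1.602e-13 J/MeV = 2.6236e-10 J
Per mole: 2.6236e-10 J × 6.022e23 mol⁻¹ = 1.5799e+14 J/mol

1.58e+14 J/mol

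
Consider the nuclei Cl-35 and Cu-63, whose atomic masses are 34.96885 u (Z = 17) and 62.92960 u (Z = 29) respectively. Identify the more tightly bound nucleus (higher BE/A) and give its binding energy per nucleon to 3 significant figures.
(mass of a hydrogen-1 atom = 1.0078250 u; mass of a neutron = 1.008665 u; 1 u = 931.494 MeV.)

Cl-35: Σm = 17(1.0078250) + 18(1.008665) = 35.2889950 u; Δm = 0.3201450 u; E_B = 298.21 MeV; E_B/A = 8.520 MeV
Cu-63: Σm = 29(1.0078250) + 34(1.008665) = 63.5215350 u; Δm = 0.5919350 u; E_B = 551.38 MeV; E_B/A = 8.752 MeV
Cu-63 has the higher binding energy per nucleon, so it is the more tightly bound nucleus.

Cu-63; 8.75 MeV/nucleon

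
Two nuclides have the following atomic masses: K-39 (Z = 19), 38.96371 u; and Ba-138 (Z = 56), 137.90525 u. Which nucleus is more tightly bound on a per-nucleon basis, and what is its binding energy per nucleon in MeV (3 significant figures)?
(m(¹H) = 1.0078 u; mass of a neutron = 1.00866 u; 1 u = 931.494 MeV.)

K-39: Σm = 19(1.0078) + 20(1.00866) = 39.32140 u; Δm = 0.35769 u; E_B = 333.19 MeV; E_B/A = 8.543 MeV
Ba-138: Σm = 56(1.0078) + 82(1.00866) = 139.14692 u; Δm = 1.24167 u; E_B = 1156.6 MeV; E_B/A = 8.381 MeV
K-39 has the higher binding energy per nucleon, so it is the more tightly bound nucleus.

K-39; 8.54 MeV/nucleon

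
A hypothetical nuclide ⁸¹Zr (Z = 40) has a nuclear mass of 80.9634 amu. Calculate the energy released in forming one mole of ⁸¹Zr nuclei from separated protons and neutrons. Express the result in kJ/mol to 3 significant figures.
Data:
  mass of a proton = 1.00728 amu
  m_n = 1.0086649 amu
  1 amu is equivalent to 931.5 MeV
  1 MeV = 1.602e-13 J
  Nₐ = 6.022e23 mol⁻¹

With 40 protons and 41 neutrons (A = 81):
Σm = 40·m_p + 41·m_n = 40.29120 + 41.3552609 = 81.6464609 amu
The mass defect is 81.6464609 − 80.9634 = 0.6830609 amu.
Converting to energy: 0.6830609 amu × 931.5 MeV/amu = 636.271 MeV
Per nucleus in joules: 636.271 MeV × 1.602e-13 J/MeV = 1.0193e-10 J
Per mole: 1.0193e-10 J × 6.022e23 mol⁻¹ = 6.1382e+13 J/mol

6.14e+10 kJ/mol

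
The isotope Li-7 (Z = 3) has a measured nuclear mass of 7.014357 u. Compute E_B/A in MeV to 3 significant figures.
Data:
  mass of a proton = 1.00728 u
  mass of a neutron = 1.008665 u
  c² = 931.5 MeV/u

Z = 3, so N = A − Z = 7 − 3 = 4.
Σm = 3·m_p + 4·m_n = 3.02184 + 4.034660 = 7.056500 u
Δm = 7.056500 − 7.014357 = 0.042143 u
E_B = 0.042143 × 931.5 = 39.2562 MeV
BE/A = 39.2562 MeV / 7 = 5.608 MeV/nucleon

5.61 MeV/nucleon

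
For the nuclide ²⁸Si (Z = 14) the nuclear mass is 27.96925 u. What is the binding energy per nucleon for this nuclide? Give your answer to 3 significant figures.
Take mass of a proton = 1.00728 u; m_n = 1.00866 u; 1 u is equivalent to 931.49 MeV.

The nucleus contains 14 protons and 28 − 14 = 14 neutrons.
Σm = 14·m_p + 14·m_n = 14.10192 + 14.12124 = 28.22316 u
The mass defect is 28.22316 − 27.96925 = 0.25391 u.
E_B = 0.25391 × 931.49 = 236.515 MeV
BE/A = 236.515 MeV / 28 = 8.447 MeV/nucleon

8.45 MeV/nucleon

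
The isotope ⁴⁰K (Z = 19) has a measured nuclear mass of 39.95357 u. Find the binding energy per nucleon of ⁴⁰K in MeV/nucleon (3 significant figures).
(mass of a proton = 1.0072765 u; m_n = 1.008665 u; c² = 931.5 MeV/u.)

8.54 MeV/nucleon

Σm = 19·m_p + 21·m_n = 19.1382535 + 21.181965 = 40.3202185 u
Δm = 40.3202185 − 39.95357 = 0.3666485 u
Binding energy = Δm·c² = 0.3666485 × 931.5 MeV/u = 341.533 MeV
Dividing by A = 40 gives 8.538 MeV per nucleon.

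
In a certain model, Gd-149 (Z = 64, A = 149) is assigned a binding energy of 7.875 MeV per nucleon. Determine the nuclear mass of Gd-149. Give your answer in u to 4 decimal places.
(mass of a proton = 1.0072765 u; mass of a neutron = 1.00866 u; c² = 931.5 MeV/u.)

148.9421 u

Total binding energy = 149 × 7.875 = 1173.375 MeV
Mass defect = 1173.375 MeV / (931.5 MeV/u) = 1.259662 u
Constituent mass = 64(1.0072765) + 85(1.00866) = 150.2017960 u
Nuclear mass = 150.2017960 − 1.259662 = 148.9421340 u ≈ 148.9421 u (to 4 decimal places)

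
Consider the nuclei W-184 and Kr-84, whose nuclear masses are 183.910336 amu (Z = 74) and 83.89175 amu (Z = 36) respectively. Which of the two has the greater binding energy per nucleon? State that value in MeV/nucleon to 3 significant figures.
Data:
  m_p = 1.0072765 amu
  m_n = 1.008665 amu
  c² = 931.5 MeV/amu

Kr-84; 8.72 MeV/nucleon

W-184: Σm = 74(1.0072765) + 110(1.008665) = 185.4916110 amu; Δm = 1.5812750 amu; E_B = 1473.0 MeV; E_B/A = 8.005 MeV
Kr-84: Σm = 36(1.0072765) + 48(1.008665) = 84.6778740 amu; Δm = 0.7861240 amu; E_B = 732.27 MeV; E_B/A = 8.718 MeV
Kr-84 has the higher binding energy per nucleon, so it is the more tightly bound nucleus.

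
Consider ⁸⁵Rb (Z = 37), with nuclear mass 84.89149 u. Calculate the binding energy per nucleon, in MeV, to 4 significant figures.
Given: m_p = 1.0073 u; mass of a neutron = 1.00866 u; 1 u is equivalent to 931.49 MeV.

8.704 MeV/nucleon

Mass of separated nucleons = 37(1.0073) + 48(1.00866) = 37.2701 + 48.41568 = 85.68578 u
Δm = 85.68578 − 84.89149 = 0.79429 u
Converting to energy: 0.79429 u × 931.49 MeV/u = 739.873 MeV
Dividing by A = 85 gives 8.704 MeV per nucleon.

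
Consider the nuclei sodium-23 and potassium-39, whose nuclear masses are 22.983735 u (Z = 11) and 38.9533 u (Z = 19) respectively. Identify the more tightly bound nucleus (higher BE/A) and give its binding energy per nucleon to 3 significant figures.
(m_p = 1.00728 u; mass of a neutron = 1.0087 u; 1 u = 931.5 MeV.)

potassium-39; 8.58 MeV/nucleon

sodium-23: Σm = 11(1.00728) + 12(1.0087) = 23.18448 u; Δm = 0.200745 u; E_B = 186.99 MeV; E_B/A = 8.130 MeV
potassium-39: Σm = 19(1.00728) + 20(1.0087) = 39.31232 u; Δm = 0.35902 u; E_B = 334.43 MeV; E_B/A = 8.575 MeV
potassium-39 has the higher binding energy per nucleon, so it is the more tightly bound nucleus.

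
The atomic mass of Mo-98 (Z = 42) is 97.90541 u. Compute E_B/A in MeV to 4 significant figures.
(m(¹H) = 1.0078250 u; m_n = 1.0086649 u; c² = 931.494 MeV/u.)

Z = 42, so N = A − Z = 98 − 42 = 56.
Mass of separated nucleons = 42(1.0078250) + 56(1.0086649) = 42.3286500 + 56.4852344 = 98.8138844 u
The mass defect is 98.8138844 − 97.90541 = 0.9084744 u.
E_B = 0.9084744 × 931.494 = 846.238 MeV
Per nucleon: 846.238 / 98 = 8.635 MeV

8.635 MeV/nucleon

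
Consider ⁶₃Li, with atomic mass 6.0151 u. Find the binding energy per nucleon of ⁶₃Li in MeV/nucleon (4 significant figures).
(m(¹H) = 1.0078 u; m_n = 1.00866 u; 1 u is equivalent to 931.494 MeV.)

5.322 MeV/nucleon

Mass of separated nucleons = 3(1.0078) + 3(1.00866) = 3.0234 + 3.02598 = 6.04938 u
Mass defect Δm = 6.04938 − 6.0151 = 0.03428 u
Binding energy = Δm·c² = 0.03428 × 931.494 MeV/u = 31.9316 MeV
BE/A = 31.9316 MeV / 6 = 5.322 MeV/nucleon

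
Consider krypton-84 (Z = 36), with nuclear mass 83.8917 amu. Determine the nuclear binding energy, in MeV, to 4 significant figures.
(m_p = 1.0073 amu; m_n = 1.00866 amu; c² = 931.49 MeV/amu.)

Mass of separated nucleons = 36(1.0073) + 48(1.00866) = 36.2628 + 48.41568 = 84.67848 amu
The mass defect is 84.67848 − 83.8917 = 0.78678 amu.
Converting to energy: 0.78678 amu × 931.49 MeV/amu = 732.878 MeV

732.9 MeV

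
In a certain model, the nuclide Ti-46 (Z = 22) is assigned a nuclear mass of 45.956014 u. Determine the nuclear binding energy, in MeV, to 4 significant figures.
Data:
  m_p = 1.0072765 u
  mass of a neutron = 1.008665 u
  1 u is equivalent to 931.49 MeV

Mass of separated nucleons = 22(1.0072765) + 24(1.008665) = 22.1600830 + 24.207960 = 46.3680430 u
Δm = 46.3680430 − 45.956014 = 0.4120290 u
Binding energy = Δm·c² = 0.4120290 × 931.49 MeV/u = 383.801 MeV

383.8 MeV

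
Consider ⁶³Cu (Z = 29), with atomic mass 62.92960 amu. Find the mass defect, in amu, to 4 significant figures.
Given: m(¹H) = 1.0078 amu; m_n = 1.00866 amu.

0.5910 amu

Z = 29, so N = A − Z = 63 − 29 = 34.
Total constituent mass: 29 × 1.0078 + 34 × 1.00866 = 63.52064 amu
Δm = 63.52064 − 62.92960 = 0.59104 amu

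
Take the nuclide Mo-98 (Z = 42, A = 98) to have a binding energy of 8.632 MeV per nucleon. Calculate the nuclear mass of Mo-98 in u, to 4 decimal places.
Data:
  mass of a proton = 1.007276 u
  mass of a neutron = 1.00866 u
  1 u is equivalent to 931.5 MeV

97.8824 u

Total binding energy = 98 × 8.632 = 845.936 MeV
Mass defect = 845.936 MeV / (931.5 MeV/u) = 0.908144 u
Constituent mass = 42(1.007276) + 56(1.00866) = 98.790552 u
Nuclear mass = 98.790552 − 0.908144 = 97.882408 u ≈ 97.8824 u (to 4 decimal places)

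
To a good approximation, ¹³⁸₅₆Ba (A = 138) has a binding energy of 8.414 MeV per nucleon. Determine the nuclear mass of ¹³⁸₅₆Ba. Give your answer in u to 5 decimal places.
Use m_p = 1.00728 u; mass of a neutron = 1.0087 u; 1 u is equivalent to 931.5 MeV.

137.87456 u

Total binding energy = 138 × 8.414 = 1161.132 MeV
Mass defect = 1161.132 MeV / (931.5 MeV/u) = 1.2465185 u
Constituent mass = 56(1.00728) + 82(1.0087) = 139.12108 u
Nuclear mass = 139.12108 − 1.2465185 = 137.8745615 u ≈ 137.87456 u (to 5 decimal places)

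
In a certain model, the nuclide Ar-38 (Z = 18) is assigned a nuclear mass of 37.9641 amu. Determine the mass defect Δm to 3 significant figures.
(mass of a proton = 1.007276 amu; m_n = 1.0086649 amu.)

0.340 amu

Z = 18, so N = A − Z = 38 − 18 = 20.
Σm = 18·m_p + 20·m_n = 18.130968 + 20.1732980 = 38.3042660 amu
Δm = 38.3042660 − 37.9641 = 0.3401660 amu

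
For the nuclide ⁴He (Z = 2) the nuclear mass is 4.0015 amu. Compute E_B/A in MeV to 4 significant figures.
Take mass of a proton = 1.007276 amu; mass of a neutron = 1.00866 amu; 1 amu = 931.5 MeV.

7.073 MeV/nucleon

Σm = 2·m_p + 2·m_n = 2.014552 + 2.01732 = 4.031872 amu
The mass defect is 4.031872 − 4.0015 = 0.030372 amu.
Binding energy = Δm·c² = 0.030372 × 931.5 MeV/amu = 28.2915 MeV
Dividing by A = 4 gives 7.073 MeV per nucleon.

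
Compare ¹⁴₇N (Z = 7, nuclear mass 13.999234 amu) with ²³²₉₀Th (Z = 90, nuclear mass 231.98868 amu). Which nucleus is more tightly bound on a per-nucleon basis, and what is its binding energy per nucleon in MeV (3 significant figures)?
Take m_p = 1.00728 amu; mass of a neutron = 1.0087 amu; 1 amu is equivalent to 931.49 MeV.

¹⁴₇N: Σm = 7(1.00728) + 7(1.0087) = 14.11186 amu; Δm = 0.112626 amu; E_B = 104.91 MeV; E_B/A = 7.494 MeV
²³²₉₀Th: Σm = 90(1.00728) + 142(1.0087) = 233.89060 amu; Δm = 1.90192 amu; E_B = 1771.6 MeV; E_B/A = 7.636 MeV
²³²₉₀Th has the higher binding energy per nucleon, so it is the more tightly bound nucleus.

²³²₉₀Th; 7.64 MeV/nucleon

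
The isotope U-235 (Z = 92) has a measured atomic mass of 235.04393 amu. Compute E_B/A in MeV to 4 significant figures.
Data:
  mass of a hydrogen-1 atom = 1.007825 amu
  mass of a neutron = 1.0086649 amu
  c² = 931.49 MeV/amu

7.591 MeV/nucleon

Σm = 92·m(¹H) + 143·m_n = 92.719900 + 144.2390807 = 236.9589807 amu
Mass defect Δm = 236.9589807 − 235.04393 = 1.9150507 amu
Binding energy = Δm·c² = 1.9150507 × 931.49 MeV/amu = 1783.85 MeV
BE/A = 1783.85 MeV / 235 = 7.591 MeV/nucleon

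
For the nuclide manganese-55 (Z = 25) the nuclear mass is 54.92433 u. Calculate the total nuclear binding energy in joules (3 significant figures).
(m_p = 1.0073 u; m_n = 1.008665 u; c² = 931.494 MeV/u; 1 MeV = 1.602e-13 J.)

Σm = 25·m_p + 30·m_n = 25.1825 + 30.259950 = 55.442450 u
The mass defect is 55.442450 − 54.92433 = 0.518120 u.
E_B = 0.518120 × 931.494 = 482.626 MeV
In joules: 482.626 MeV × 1.602e-13 J/MeV = 7.7317e-11 J

7.73e-11 J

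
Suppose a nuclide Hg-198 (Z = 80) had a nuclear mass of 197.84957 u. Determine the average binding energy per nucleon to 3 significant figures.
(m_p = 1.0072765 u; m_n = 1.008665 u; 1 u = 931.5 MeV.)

8.26 MeV/nucleon

Σm = 80·m_p + 118·m_n = 80.5821200 + 119.022470 = 199.6045900 u
Δm = 199.6045900 − 197.84957 = 1.7550200 u
Binding energy = Δm·c² = 1.7550200 × 931.5 MeV/u = 1634.80 MeV
BE/A = 1634.80 MeV / 198 = 8.257 MeV/nucleon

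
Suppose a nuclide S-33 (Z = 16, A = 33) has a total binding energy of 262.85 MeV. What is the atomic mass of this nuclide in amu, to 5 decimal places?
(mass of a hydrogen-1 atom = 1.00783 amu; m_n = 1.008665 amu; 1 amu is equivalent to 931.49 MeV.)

Mass defect = 262.85 MeV / (931.49 MeV/amu) = 0.2821823 amu
Constituent mass = 16(1.00783) + 17(1.008665) = 33.272585 amu
Atomic mass = 33.272585 − 0.2821823 = 32.9904027 amu ≈ 32.99040 amu (to 5 decimal places)

32.99040 amu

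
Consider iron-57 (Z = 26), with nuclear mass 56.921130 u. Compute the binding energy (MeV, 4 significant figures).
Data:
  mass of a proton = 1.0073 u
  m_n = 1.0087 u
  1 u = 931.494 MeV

With 26 protons and 31 neutrons (A = 57):
Mass of separated nucleons = 26(1.0073) + 31(1.0087) = 26.1898 + 31.2697 = 57.4595 u
Mass defect Δm = 57.4595 − 56.921130 = 0.538370 u
E_B = 0.538370 × 931.494 = 501.488 MeV

501.5 MeV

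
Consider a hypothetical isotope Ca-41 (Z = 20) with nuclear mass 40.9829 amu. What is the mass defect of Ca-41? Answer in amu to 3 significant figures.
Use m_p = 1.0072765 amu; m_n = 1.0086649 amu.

With 20 protons and 21 neutrons (A = 41):
Total constituent mass: 20 × 1.0072765 + 21 × 1.0086649 = 41.3274929 amu
The mass defect is 41.3274929 − 40.9829 = 0.3445929 amu.

0.345 amu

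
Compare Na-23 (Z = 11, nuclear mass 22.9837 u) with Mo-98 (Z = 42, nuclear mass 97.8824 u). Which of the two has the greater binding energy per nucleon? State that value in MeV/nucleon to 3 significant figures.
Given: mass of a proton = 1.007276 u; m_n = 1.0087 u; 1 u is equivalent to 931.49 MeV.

Mo-98; 8.65 MeV/nucleon

Na-23: Σm = 11(1.007276) + 12(1.0087) = 23.184436 u; Δm = 0.200736 u; E_B = 186.98 MeV; E_B/A = 8.130 MeV
Mo-98: Σm = 42(1.007276) + 56(1.0087) = 98.792792 u; Δm = 0.910392 u; E_B = 848.02 MeV; E_B/A = 8.653 MeV
Mo-98 has the higher binding energy per nucleon, so it is the more tightly bound nucleus.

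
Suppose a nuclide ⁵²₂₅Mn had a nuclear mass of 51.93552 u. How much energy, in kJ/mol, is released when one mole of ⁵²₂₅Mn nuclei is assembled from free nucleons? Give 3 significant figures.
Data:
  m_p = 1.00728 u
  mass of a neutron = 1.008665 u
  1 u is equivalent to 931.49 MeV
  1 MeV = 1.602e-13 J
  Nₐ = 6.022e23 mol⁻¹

4.32e+10 kJ/mol

With 25 protons and 27 neutrons (A = 52):
Total constituent mass: 25 × 1.00728 + 27 × 1.008665 = 52.415955 u
Mass defect Δm = 52.415955 − 51.93552 = 0.480435 u
Binding energy = Δm·c² = 0.480435 × 931.49 MeV/u = 447.520 MeV
Per nucleus in joules: 447.520 MeV × 1.602e-13 J/MeV = 7.1693e-11 J
Per mole: 7.1693e-11 J × 6.022e23 mol⁻¹ = 4.3174e+13 J/mol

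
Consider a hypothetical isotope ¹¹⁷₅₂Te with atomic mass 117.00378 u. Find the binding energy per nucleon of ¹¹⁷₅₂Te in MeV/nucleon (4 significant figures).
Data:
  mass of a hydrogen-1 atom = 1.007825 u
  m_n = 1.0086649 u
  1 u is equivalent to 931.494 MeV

7.693 MeV/nucleon

The nucleus contains 52 protons and 117 − 52 = 65 neutrons.
Σm = 52·m(¹H) + 65·m_n = 52.406900 + 65.5632185 = 117.9701185 u
Mass defect Δm = 117.9701185 − 117.00378 = 0.9663385 u
Converting to energy: 0.9663385 u × 931.494 MeV/u = 900.139 MeV
Dividing by A = 117 gives 7.693 MeV per nucleon.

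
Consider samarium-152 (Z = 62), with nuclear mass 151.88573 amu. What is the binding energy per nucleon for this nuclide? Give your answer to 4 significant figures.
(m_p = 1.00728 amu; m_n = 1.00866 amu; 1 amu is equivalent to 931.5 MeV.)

8.243 MeV/nucleon

Σm = 62·m_p + 90·m_n = 62.45136 + 90.77940 = 153.23076 amu
Δm = 153.23076 − 151.88573 = 1.34503 amu
E_B = 1.34503 × 931.5 = 1252.90 MeV
Dividing by A = 152 gives 8.243 MeV per nucleon.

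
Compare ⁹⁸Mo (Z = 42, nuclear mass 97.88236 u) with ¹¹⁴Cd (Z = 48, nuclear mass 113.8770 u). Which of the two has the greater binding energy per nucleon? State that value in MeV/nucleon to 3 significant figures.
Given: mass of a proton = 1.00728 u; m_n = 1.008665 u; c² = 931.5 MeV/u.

⁹⁸Mo: Σm = 42(1.00728) + 56(1.008665) = 98.791000 u; Δm = 0.908640 u; E_B = 846.40 MeV; E_B/A = 8.637 MeV
¹¹⁴Cd: Σm = 48(1.00728) + 66(1.008665) = 114.921330 u; Δm = 1.044330 u; E_B = 972.79 MeV; E_B/A = 8.533 MeV
⁹⁸Mo has the higher binding energy per nucleon, so it is the more tightly bound nucleus.

⁹⁸Mo; 8.64 MeV/nucleon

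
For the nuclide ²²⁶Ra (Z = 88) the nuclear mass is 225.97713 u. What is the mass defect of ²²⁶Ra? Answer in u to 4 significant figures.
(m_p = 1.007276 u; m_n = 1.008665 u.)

1.859 u

Mass of separated nucleons = 88(1.007276) + 138(1.008665) = 88.640288 + 139.195770 = 227.836058 u
Mass defect Δm = 227.836058 − 225.97713 = 1.858928 u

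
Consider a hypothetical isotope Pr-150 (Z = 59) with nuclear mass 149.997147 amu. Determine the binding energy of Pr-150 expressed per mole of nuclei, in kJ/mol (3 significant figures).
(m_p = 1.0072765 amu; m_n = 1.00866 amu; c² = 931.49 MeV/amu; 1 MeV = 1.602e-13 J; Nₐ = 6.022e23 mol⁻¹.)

1.10e+11 kJ/mol

Σm = 59·m_p + 91·m_n = 59.4293135 + 91.78806 = 151.2173735 amu
Δm = 151.2173735 − 149.997147 = 1.2202265 amu
Binding energy = Δm·c² = 1.2202265 × 931.49 MeV/amu = 1136.63 MeV
Per nucleus in joules: 1136.63 MeV × 1.602e-13 J/MeV = 1.8209e-10 J
Per mole: 1.8209e-10 J × 6.022e23 mol⁻¹ = 1.0965e+14 J/mol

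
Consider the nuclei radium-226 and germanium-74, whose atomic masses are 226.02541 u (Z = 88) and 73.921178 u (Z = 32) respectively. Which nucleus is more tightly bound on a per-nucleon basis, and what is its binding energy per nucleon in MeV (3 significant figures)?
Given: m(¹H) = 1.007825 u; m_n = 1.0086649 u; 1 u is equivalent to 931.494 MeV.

radium-226: Σm = 88(1.007825) + 138(1.0086649) = 227.8843562 u; Δm = 1.8589462 u; E_B = 1731.6 MeV; E_B/A = 7.662 MeV
germanium-74: Σm = 32(1.007825) + 42(1.0086649) = 74.6143258 u; Δm = 0.6931478 u; E_B = 645.66 MeV; E_B/A = 8.725 MeV
germanium-74 has the higher binding energy per nucleon, so it is the more tightly bound nucleus.

germanium-74; 8.73 MeV/nucleon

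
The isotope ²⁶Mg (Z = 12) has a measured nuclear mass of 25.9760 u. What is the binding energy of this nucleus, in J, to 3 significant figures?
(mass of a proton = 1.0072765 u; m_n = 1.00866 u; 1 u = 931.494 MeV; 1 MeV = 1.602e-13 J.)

3.47e-11 J

Mass of separated nucleons = 12(1.0072765) + 14(1.00866) = 12.0873180 + 14.12124 = 26.2085580 u
The mass defect is 26.2085580 − 25.9760 = 0.2325580 u.
Converting to energy: 0.2325580 u × 931.494 MeV/u = 216.626 MeV
In joules: 216.626 MeV × 1.602e-13 J/MeV = 3.4703e-11 J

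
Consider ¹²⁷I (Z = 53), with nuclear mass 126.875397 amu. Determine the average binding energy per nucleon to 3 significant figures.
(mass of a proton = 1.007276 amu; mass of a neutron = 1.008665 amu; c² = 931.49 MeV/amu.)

With 53 protons and 74 neutrons (A = 127):
Total constituent mass: 53 × 1.007276 + 74 × 1.008665 = 128.026838 amu
The mass defect is 128.026838 − 126.875397 = 1.151441 amu.
Converting to energy: 1.151441 amu × 931.49 MeV/amu = 1072.56 MeV
BE/A = 1072.56 MeV / 127 = 8.445 MeV/nucleon

8.45 MeV/nucleon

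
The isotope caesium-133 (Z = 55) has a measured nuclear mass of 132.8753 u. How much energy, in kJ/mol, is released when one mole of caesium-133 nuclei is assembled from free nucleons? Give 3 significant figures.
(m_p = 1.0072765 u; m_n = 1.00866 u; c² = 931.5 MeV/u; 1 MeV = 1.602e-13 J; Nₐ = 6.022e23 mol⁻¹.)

1.08e+11 kJ/mol

Σm = 55·m_p + 78·m_n = 55.4002075 + 78.67548 = 134.0756875 u
Mass defect Δm = 134.0756875 − 132.8753 = 1.2003875 u
Converting to energy: 1.2003875 u × 931.5 MeV/u = 1118.16 MeV
Per nucleus in joules: 1118.16 MeV × 1.602e-13 J/MeV = 1.7913e-10 J
Per mole: 1.7913e-10 J × 6.022e23 mol⁻¹ = 1.0787e+14 J/mol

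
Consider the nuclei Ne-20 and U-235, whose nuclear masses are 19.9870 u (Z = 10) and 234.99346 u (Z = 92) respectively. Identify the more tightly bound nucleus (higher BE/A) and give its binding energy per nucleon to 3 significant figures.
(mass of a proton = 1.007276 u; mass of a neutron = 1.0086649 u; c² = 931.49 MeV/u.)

Ne-20: Σm = 10(1.007276) + 10(1.0086649) = 20.1594090 u; Δm = 0.1724090 u; E_B = 160.60 MeV; E_B/A = 8.030 MeV
U-235: Σm = 92(1.007276) + 143(1.0086649) = 236.9084727 u; Δm = 1.9150127 u; E_B = 1783.8 MeV; E_B/A = 7.591 MeV
Ne-20 has the higher binding energy per nucleon, so it is the more tightly bound nucleus.

Ne-20; 8.03 MeV/nucleon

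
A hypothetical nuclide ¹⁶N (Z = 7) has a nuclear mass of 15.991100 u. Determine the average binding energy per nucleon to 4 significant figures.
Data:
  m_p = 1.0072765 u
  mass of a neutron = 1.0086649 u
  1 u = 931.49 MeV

The nucleus contains 7 protons and 16 − 7 = 9 neutrons.
Σm = 7·m_p + 9·m_n = 7.0509355 + 9.0779841 = 16.1289196 u
The mass defect is 16.1289196 − 15.991100 = 0.1378196 u.
Binding energy = Δm·c² = 0.1378196 × 931.49 MeV/u = 128.378 MeV
Per nucleon: 128.378 / 16 = 8.024 MeV

8.024 MeV/nucleon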